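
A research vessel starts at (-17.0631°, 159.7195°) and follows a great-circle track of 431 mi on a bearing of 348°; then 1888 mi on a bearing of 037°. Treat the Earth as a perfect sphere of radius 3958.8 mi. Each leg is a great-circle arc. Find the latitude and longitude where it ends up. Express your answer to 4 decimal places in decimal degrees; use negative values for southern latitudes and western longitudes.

Apply the spherical direct solution leg by leg, carrying full precision between legs.
Leg 1: from (-17.0631°, 159.7195°), δ = 431/3958.8 = 0.108871 rad, θ = 348° → φ = -10.9577°, λ = 158.4010°.
Leg 2: from (-10.9577°, 158.4010°), δ = 1888/3958.8 = 0.476912 rad, θ = 37° → φ = 11.0139°, λ = 174.7471°.

latitude 11.0139°, longitude 174.7471°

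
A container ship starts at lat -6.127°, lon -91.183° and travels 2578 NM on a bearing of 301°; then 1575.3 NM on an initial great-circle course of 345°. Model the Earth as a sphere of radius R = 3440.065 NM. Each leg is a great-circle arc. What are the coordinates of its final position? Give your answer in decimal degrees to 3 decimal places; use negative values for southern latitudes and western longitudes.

Apply the spherical direct solution leg by leg, carrying full precision between legs.
Leg 1: from (-6.127°, -91.183°), δ = 2578/3440.065 = 0.749404 rad, θ = 301° → φ = 15.706°, λ = -128.524°.
Leg 2: from (15.706°, -128.524°), δ = 1575.3/3440.065 = 0.457927 rad, θ = 345° → φ = 40.836°, λ = -137.222°.

latitude 40.836°, longitude -137.222°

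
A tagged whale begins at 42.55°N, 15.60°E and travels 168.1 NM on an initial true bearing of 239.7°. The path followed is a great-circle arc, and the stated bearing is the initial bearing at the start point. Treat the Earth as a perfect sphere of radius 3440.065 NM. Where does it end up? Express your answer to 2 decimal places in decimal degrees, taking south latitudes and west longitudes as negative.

The arc subtends δ = 168.1/3440.065 = 0.048865 rad at the centre.
With φ₁ = 42.55° = 0.742638 rad and θ = 239.7° = 4.183554 rad:
sin φ₂ = sin φ₁ cos δ + cos φ₁ sin δ cos θ = (0.676233)(0.998806) + (0.736687)(0.048846)(-0.504528) = 0.657271
φ₂ = asin(0.657271) = 0.717192 rad = 41.09°.
For the longitude increment, Δλ = atan2( sin θ sin δ cos φ₁, cos δ − sin φ₁ sin φ₂ ) = atan2(-0.031069, 0.554338) = -3.21°.
λ₂ = λ₁ + Δλ = 12.39°.

latitude 41.09°, longitude 12.39°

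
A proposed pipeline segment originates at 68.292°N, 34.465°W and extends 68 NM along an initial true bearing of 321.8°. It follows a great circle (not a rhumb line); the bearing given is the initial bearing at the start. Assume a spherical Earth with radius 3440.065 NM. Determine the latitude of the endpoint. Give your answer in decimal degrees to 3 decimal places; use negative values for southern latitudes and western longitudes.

latitude 69.171°

δ = 68/3440.065 = 0.019767 rad (1.1326°).
Start latitude φ₁ = 1.191920 rad; initial bearing θ = 5.616470 rad.
Destination latitude: φ₂ = arcsin( sin φ₁ cos δ + cos φ₁ sin δ cos θ ) = arcsin(0.934645) = 69.171°.
Δλ = atan2( sin θ sin δ cos φ₁ , cos δ − sin φ₁ sin φ₂ ) = atan2(-0.004521, 0.131444) = -0.034382 rad = -1.970°.
λ₂ = -34.465° + -1.970° = -36.435°.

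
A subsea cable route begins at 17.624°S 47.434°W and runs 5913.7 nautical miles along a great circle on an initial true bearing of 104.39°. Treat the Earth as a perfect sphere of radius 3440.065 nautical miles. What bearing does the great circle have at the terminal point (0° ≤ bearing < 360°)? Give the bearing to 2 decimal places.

Angular distance δ = d/R = 5913.7 / 3440.065 = 1.719066 rad.
Converting: φ₁ = -0.307597 rad, θ = 1.821949 rad.
Applying the spherical law of cosines for sides, sin φ₂ = sin φ₁ cos δ + cos φ₁ sin δ cos θ = -0.189530, so φ₂ = -10.925°.
For the longitude increment, Δλ = atan2( sin θ sin δ cos φ₁, cos δ − sin φ₁ sin φ₂ ) = atan2(0.913034, -0.205111) = 102.661°.
λ₂ = λ₁ + Δλ = 55.227°.
The forward bearing on arrival equals the back-azimuth from the destination plus 180°.
Back-azimuth from P₂ (-10.93°, 55.23°) to P₁ (-17.62°, -47.43°), with Δλ' = λ₁ − λ₂ = -102.66°: atan2( sin Δλ' cos φ₁ , cos φ₂ sin φ₁ − sin φ₂ cos φ₁ cos Δλ' ) = 250.09°.
Final bearing = (250.09° + 180°) mod 360° = 70.09°.

final bearing 70.09°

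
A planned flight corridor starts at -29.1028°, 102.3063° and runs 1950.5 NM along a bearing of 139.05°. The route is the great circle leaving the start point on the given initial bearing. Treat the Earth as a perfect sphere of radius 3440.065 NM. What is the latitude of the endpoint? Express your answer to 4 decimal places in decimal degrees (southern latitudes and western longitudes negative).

δ = 1950.5/3440.065 = 0.566995 rad (32.4864°).
Start latitude φ₁ = -0.507940 rad; initial bearing θ = 2.426880 rad.
sin φ₂ = sin φ₁ cos δ + cos φ₁ sin δ cos θ = (-0.486378)(0.843519) + (0.873748)(0.537100)(-0.755282) = -0.764715
φ₂ = asin(-0.764715) = -0.870599 rad = -49.8817°.
Then Δλ = atan2(0.307573, 0.471578) = 0.577935 rad, from sin θ sin δ cos φ₁ over cos δ − sin φ₁ sin φ₂.
λ₂ = 102.3063° + 33.1132° = 135.4195°.

latitude -49.8817°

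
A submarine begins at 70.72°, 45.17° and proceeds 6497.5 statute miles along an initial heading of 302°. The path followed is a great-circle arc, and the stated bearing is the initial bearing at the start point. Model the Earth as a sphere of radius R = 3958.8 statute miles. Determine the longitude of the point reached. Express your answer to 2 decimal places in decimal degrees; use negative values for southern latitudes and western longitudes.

Angular distance δ = d/R = 6497.5 / 3958.8 = 1.641280 rad.
With φ₁ = 70.72° = 1.234297 rad and θ = 302° = 5.270894 rad:
sin φ₂ = sin φ₁ cos δ + cos φ₁ sin δ cos θ = (0.943916)(-0.070426) + (0.330185)(0.997517)(0.529919) = 0.108061
φ₂ = asin(0.108061) = 0.108273 rad = 6.20°.
Δλ = atan2( sin θ sin δ cos φ₁ , cos δ − sin φ₁ sin φ₂ ) = atan2(-0.279317, -0.172426) = -2.123848 rad = -121.69°.
Hence λ₂ = 45.17° + -121.69° = -76.52°.

longitude -76.52°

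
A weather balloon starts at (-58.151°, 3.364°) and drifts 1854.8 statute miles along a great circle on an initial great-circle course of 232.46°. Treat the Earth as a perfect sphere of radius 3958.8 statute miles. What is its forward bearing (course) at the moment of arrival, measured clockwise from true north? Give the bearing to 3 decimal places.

final bearing 283.014°

Angular distance δ = d/R = 1854.8 / 3958.8 = 0.468526 rad.
Converting: φ₁ = -1.014926 rad, θ = 4.057192 rad.
Destination latitude: φ₂ = arcsin( sin φ₁ cos δ + cos φ₁ sin δ cos θ ) = arcsin(-0.903093) = -64.568°.
Δλ = atan2( sin θ sin δ cos φ₁ , cos δ − sin φ₁ sin φ₂ ) = atan2(-0.188944, 0.125110) = -0.985924 rad = -56.489°.
Hence λ₂ = 3.364° + -56.489° = -53.125°.
The forward bearing on arrival equals the back-azimuth from the destination plus 180°.
Back-azimuth from P₂ (-64.568°, -53.125°) to P₁ (-58.151°, 3.364°), with Δλ' = λ₁ − λ₂ = 56.489°: atan2( sin Δλ' cos φ₁ , cos φ₂ sin φ₁ − sin φ₂ cos φ₁ cos Δλ' ) = 103.014°.
Final bearing = (103.014° + 180°) mod 360° = 283.014°.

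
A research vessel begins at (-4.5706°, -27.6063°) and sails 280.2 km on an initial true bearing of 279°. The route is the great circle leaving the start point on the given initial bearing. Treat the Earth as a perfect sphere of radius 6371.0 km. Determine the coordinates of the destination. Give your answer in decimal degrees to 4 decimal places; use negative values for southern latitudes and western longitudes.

latitude -4.1722°, longitude -30.1018°

Central angle δ = d/R = 0.043981 rad.
Converting: φ₁ = -0.079772 rad, θ = 4.869469 rad.
Destination latitude: φ₂ = arcsin( sin φ₁ cos δ + cos φ₁ sin δ cos θ ) = arcsin(-0.072754) = -4.1722°.
Δλ = atan2( sin θ sin δ cos φ₁ , cos δ − sin φ₁ sin φ₂ ) = atan2(-0.043287, 0.993235) = -0.043554 rad = -2.4955°.
λ₂ = -27.6063° + -2.4955° = -30.1018°.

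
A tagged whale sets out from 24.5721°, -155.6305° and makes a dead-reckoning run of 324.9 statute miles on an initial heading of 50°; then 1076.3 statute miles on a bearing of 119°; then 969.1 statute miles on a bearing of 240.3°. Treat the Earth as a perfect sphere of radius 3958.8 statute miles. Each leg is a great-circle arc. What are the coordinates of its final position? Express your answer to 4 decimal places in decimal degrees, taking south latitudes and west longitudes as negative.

latitude 11.9319°, longitude -149.5881°

Apply the spherical direct solution leg by leg, carrying full precision between legs.
Leg 1: from (24.5721°, -155.6305°), δ = 324.9/3958.8 = 0.082070 rad, θ = 50° → φ = 27.5396°, λ = -151.5692°.
Leg 2: from (27.5396°, -151.5692°), δ = 1076.3/3958.8 = 0.271875 rad, θ = 119° → φ = 19.2651°, λ = -137.1626°.
Leg 3: from (19.2651°, -137.1626°), δ = 969.1/3958.8 = 0.244796 rad, θ = 240.3° → φ = 11.9319°, λ = -149.5881°.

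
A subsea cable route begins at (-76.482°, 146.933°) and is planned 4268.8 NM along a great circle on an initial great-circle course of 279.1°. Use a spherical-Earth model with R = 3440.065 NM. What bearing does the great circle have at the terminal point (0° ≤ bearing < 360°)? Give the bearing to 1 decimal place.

final bearing 346.1°

Angular distance δ = d/R = 4268.8 / 3440.065 = 1.240907 rad.
Start latitude φ₁ = -1.334863 rad; initial bearing θ = 4.871214 rad.
sin φ₂ = sin φ₁ cos δ + cos φ₁ sin δ cos θ = (-0.972297)(0.323939) + (0.233751)(0.946078)(0.158158) = -0.279988
φ₂ = asin(-0.279988) = -0.283782 rad = -16.260°.
Then Δλ = atan2(-0.218363, 0.051707) = -1.338285 rad, from sin θ sin δ cos φ₁ over cos δ − sin φ₁ sin φ₂.
λ₂ = λ₁ + Δλ = 70.255°.
The forward bearing on arrival equals the back-azimuth from the destination plus 180°.
Back-azimuth from P₂ (-16.3°, 70.3°) to P₁ (-76.5°, 146.9°), with Δλ' = λ₁ − λ₂ = 76.7°: atan2( sin Δλ' cos φ₁ , cos φ₂ sin φ₁ − sin φ₂ cos φ₁ cos Δλ' ) = 166.1°.
Final bearing = (166.1° + 180°) mod 360° = 346.1°.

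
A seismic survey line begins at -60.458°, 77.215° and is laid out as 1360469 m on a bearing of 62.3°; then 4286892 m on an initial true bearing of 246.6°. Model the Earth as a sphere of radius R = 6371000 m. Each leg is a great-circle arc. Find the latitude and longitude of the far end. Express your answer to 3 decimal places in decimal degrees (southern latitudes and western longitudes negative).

latitude -50.795°, longitude 30.701°

Apply the spherical direct solution leg by leg, carrying full precision between legs.
Leg 1: from (-60.458°, 77.215°), δ = 1360469/6371000 = 0.213541 rad, θ = 62.3° → φ = -53.289°, λ = 95.509°.
Leg 2: from (-53.289°, 95.509°), δ = 4286892/6371000 = 0.672876 rad, θ = 246.6° → φ = -50.795°, λ = 30.701°.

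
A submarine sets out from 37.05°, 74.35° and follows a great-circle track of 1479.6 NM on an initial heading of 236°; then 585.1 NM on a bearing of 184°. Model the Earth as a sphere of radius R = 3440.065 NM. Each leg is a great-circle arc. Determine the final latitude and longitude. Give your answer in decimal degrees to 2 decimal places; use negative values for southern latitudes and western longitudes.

Apply the spherical direct solution leg by leg, carrying full precision between legs.
Leg 1: from (37.05°, 74.35°), δ = 1479.6/3440.065 = 0.430108 rad, θ = 236° → φ = 21.19°, λ = 52.59°.
Leg 2: from (21.19°, 52.59°), δ = 585.1/3440.065 = 0.170084 rad, θ = 184° → φ = 11.47°, λ = 51.90°.

latitude 11.47°, longitude 51.90°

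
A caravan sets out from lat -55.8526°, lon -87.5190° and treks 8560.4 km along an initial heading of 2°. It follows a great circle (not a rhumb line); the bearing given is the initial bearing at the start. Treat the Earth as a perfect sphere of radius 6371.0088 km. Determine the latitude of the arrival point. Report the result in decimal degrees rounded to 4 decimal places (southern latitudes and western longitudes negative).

latitude 21.1124°

The arc subtends δ = 8560.4/6371.0088 = 1.343649 rad at the centre.
Converting: φ₁ = -0.974812 rad, θ = 0.034907 rad.
sin φ₂ = sin φ₁ cos δ + cos φ₁ sin δ cos θ = (-0.827596)(0.225199) + (0.561324)(0.974313)(0.999391) = 0.360198
φ₂ = asin(0.360198) = 0.368480 rad = 21.1124°.
For the longitude increment, Δλ = atan2( sin θ sin δ cos φ₁, cos δ − sin φ₁ sin φ₂ ) = atan2(0.019087, 0.523298) = 2.0889°.
λ₂ = λ₁ + Δλ = -85.4301°.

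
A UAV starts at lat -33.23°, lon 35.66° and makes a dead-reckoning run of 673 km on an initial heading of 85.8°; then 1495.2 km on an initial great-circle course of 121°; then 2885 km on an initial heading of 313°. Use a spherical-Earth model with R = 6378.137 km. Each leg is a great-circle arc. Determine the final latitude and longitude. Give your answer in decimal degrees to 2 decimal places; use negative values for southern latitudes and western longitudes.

latitude -19.21°, longitude 37.81°

Apply the spherical direct solution leg by leg, carrying full precision between legs.
Leg 1: from (-33.23°, 35.66°), δ = 673/6378.137 = 0.105517 rad, θ = 85.8° → φ = -32.58°, λ = 42.82°.
Leg 2: from (-32.58°, 42.82°), δ = 1495.2/6378.137 = 0.234426 rad, θ = 121° → φ = -38.65°, λ = 57.59°.
Leg 3: from (-38.65°, 57.59°), δ = 2885/6378.137 = 0.452326 rad, θ = 313° → φ = -19.21°, λ = 37.81°.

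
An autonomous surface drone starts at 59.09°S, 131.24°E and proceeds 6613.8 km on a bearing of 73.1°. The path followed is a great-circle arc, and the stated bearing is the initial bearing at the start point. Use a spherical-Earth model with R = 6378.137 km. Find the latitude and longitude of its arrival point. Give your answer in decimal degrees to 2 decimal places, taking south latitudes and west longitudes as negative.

δ = 6613.8/6378.137 = 1.036949 rad (59.4128°).
Converting: φ₁ = -1.031315 rad, θ = 1.275836 rad.
Applying the spherical law of cosines for sides, sin φ₂ = sin φ₁ cos δ + cos φ₁ sin δ cos θ = -0.308028, so φ₂ = -17.94°.
Then Δλ = atan2(0.423116, 0.244569) = 1.046696 rad, from sin θ sin δ cos φ₁ over cos δ − sin φ₁ sin φ₂.
λ₂ = 131.24° + 59.97° = 191.21°, normalized to (−180°, 180°] → -168.79°.

latitude -17.94°, longitude -168.79°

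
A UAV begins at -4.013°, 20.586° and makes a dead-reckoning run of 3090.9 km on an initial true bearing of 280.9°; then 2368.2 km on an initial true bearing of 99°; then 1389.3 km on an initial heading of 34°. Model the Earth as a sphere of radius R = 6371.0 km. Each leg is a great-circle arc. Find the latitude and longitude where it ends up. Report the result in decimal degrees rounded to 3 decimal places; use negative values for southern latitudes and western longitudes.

latitude 8.483°, longitude 21.383°

Apply the spherical direct solution leg by leg, carrying full precision between legs.
Leg 1: from (-4.013°, 20.586°), δ = 3090.9/6371 = 0.485151 rad, θ = 280.9° → φ = 1.493°, λ = -6.678°.
Leg 2: from (1.493°, -6.678°), δ = 2368.2/6371 = 0.371716 rad, θ = 99° → φ = -1.864°, λ = 14.357°.
Leg 3: from (-1.864°, 14.357°), δ = 1389.3/6371 = 0.218066 rad, θ = 34° → φ = 8.483°, λ = 21.383°.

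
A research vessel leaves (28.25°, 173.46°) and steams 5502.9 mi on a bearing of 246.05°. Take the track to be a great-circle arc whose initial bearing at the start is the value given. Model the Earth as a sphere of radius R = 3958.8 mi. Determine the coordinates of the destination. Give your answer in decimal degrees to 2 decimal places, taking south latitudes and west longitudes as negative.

latitude -15.47°, longitude 104.59°

Angular distance δ = d/R = 5502.9 / 3958.8 = 1.390042 rad.
With φ₁ = 28.25° = 0.493056 rad and θ = 246.05° = 4.294383 rad:
Applying the spherical law of cosines for sides, sin φ₂ = sin φ₁ cos δ + cos φ₁ sin δ cos θ = -0.266673, so φ₂ = -15.47°.
For the longitude increment, Δλ = atan2( sin θ sin δ cos φ₁, cos δ − sin φ₁ sin φ₂ ) = atan2(-0.791931, 0.305993) = -68.87°.
λ₂ = λ₁ + Δλ = 104.59°.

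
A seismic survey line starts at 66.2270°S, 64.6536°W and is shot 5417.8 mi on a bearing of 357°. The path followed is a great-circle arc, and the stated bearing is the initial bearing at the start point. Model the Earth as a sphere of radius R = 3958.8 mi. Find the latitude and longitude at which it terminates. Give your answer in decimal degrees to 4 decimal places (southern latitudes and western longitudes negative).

δ = 5417.8/3958.8 = 1.368546 rad (78.4119°).
With φ₁ = -66.2270° = -1.155879 rad and θ = 357° = 6.230825 rad:
sin φ₂ = sin φ₁ cos δ + cos φ₁ sin δ cos θ = (-0.915150)(0.200874) + (0.403114)(0.979617)(0.998630) = 0.210526
φ₂ = asin(0.210526) = 0.212113 rad = 12.1532°.
Then Δλ = atan2(-0.020667, 0.393537) = -0.052469 rad, from sin θ sin δ cos φ₁ over cos δ − sin φ₁ sin φ₂.
λ₂ = -64.6536° + -3.0062° = -67.6598°.

latitude 12.1532°, longitude -67.6598°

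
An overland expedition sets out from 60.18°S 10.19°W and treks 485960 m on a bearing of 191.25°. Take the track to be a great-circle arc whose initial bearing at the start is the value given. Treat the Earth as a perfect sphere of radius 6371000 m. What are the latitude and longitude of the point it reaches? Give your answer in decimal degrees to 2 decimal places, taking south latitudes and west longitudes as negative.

latitude -64.45°, longitude -12.17°

δ = 485960/6371000 = 0.076277 rad (4.3703°).
Converting: φ₁ = -1.050339 rad, θ = 3.337942 rad.
Destination latitude: φ₂ = arcsin( sin φ₁ cos δ + cos φ₁ sin δ cos θ ) = arcsin(-0.902235) = -64.45°.
For the longitude increment, Δλ = atan2( sin θ sin δ cos φ₁, cos δ − sin φ₁ sin φ₂ ) = atan2(-0.007393, 0.214320) = -1.98°.
λ₂ = λ₁ + Δλ = -12.17°.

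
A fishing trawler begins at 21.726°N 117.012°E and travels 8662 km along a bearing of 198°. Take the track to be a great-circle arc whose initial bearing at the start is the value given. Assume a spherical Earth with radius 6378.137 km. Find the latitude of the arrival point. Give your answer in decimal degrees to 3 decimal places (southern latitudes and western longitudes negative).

latitude -51.761°

δ = 8662/6378.137 = 1.358077 rad (77.8121°).
Converting: φ₁ = 0.379190 rad, θ = 3.455752 rad.
sin φ₂ = sin φ₁ cos δ + cos φ₁ sin δ cos θ = (0.370168)(0.211119) + (0.928965)(0.977460)(-0.951057) = -0.785435
φ₂ = asin(-0.785435) = -0.903398 rad = -51.761°.
For the longitude increment, Δλ = atan2( sin θ sin δ cos φ₁, cos δ − sin φ₁ sin φ₂ ) = atan2(-0.280596, 0.501862) = -29.210°.
Hence λ₂ = 117.012° + -29.210° = 87.802°.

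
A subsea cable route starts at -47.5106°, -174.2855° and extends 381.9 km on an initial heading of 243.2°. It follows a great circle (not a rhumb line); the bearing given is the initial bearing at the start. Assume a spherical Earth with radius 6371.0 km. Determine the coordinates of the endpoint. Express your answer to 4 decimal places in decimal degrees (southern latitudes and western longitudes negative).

latitude -48.9662°, longitude -178.9575°

Angular distance δ = d/R = 381.9 / 6371 = 0.059943 rad.
Start latitude φ₁ = -0.829216 rad; initial bearing θ = 4.244641 rad.
Applying the spherical law of cosines for sides, sin φ₂ = sin φ₁ cos δ + cos φ₁ sin δ cos θ = -0.754323, so φ₂ = -48.9662°.
Then Δλ = atan2(-0.036118, 0.441965) = -0.081541 rad, from sin θ sin δ cos φ₁ over cos δ − sin φ₁ sin φ₂.
Hence λ₂ = -174.2855° + -4.6720° = -178.9575°.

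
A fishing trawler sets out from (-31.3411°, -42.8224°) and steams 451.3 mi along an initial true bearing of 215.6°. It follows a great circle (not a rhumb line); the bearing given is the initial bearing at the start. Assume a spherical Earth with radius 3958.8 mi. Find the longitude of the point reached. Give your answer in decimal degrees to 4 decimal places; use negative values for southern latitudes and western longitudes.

Central angle δ = d/R = 0.113999 rad.
With φ₁ = -31.3411° = -0.547005 rad and θ = 215.6° = 3.762930 rad:
Applying the spherical law of cosines for sides, sin φ₂ = sin φ₁ cos δ + cos φ₁ sin δ cos θ = -0.595752, so φ₂ = -36.5663°.
For the longitude increment, Δλ = atan2( sin θ sin δ cos φ₁, cos δ − sin φ₁ sin φ₂ ) = atan2(-0.056556, 0.683639) = -4.7292°.
Hence λ₂ = -42.8224° + -4.7292° = -47.5516°.

longitude -47.5516°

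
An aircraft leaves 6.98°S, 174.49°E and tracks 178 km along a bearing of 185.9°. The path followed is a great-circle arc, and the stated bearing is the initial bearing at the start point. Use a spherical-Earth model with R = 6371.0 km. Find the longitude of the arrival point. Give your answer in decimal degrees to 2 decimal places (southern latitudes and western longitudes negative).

longitude 174.32°

The arc subtends δ = 178/6371 = 0.027939 rad at the centre.
With φ₁ = -6.98° = -0.121824 rad and θ = 185.9° = 3.244567 rad:
Applying the spherical law of cosines for sides, sin φ₂ = sin φ₁ cos δ + cos φ₁ sin δ cos θ = -0.149057, so φ₂ = -8.57°.
For the longitude increment, Δλ = atan2( sin θ sin δ cos φ₁, cos δ − sin φ₁ sin φ₂ ) = atan2(-0.002850, 0.981496) = -0.17°.
λ₂ = λ₁ + Δλ = 174.32°.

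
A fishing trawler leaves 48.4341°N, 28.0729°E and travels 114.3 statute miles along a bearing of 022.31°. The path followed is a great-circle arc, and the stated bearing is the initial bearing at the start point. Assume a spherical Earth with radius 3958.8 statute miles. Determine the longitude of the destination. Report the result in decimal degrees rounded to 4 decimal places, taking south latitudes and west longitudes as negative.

longitude 29.0490°

The arc subtends δ = 114.3/3958.8 = 0.028872 rad at the centre.
Start latitude φ₁ = 0.845335 rad; initial bearing θ = 0.389383 rad.
Destination latitude: φ₂ = arcsin( sin φ₁ cos δ + cos φ₁ sin δ cos θ ) = arcsin(0.765601) = 49.9605°.
Δλ = atan2( sin θ sin δ cos φ₁ , cos δ − sin φ₁ sin φ₂ ) = atan2(0.007271, 0.426766) = 0.017036 rad = 0.9761°.
λ₂ = λ₁ + Δλ = 29.0490°.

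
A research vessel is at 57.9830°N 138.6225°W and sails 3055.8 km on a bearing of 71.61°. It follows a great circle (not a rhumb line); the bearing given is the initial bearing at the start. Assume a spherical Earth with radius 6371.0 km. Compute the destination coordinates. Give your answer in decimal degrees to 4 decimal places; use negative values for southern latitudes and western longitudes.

Central angle δ = d/R = 0.479642 rad.
Start latitude φ₁ = 1.011994 rad; initial bearing θ = 1.249830 rad.
Applying the spherical law of cosines for sides, sin φ₂ = sin φ₁ cos δ + cos φ₁ sin δ cos θ = 0.829399, so φ₂ = 56.0371°.
Then Δλ = atan2(0.232159, 0.183920) = 0.900820 rad, from sin θ sin δ cos φ₁ over cos δ − sin φ₁ sin φ₂.
λ₂ = -138.6225° + 51.6132° = -87.0093°.

latitude 56.0371°, longitude -87.0093°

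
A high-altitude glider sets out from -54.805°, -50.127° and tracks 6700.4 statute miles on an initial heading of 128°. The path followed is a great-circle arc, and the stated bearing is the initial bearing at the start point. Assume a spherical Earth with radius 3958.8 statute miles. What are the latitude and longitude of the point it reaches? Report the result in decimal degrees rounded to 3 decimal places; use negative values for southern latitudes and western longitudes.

latitude -14.654°, longitude 75.926°

Angular distance δ = d/R = 6700.4 / 3958.8 = 1.692533 rad.
Converting: φ₁ = -0.956528 rad, θ = 2.234021 rad.
Applying the spherical law of cosines for sides, sin φ₂ = sin φ₁ cos δ + cos φ₁ sin δ cos θ = -0.252980, so φ₂ = -14.654°.
Δλ = atan2( sin θ sin δ cos φ₁ , cos δ − sin φ₁ sin φ₂ ) = atan2(0.450817, -0.328170) = 2.200032 rad = 126.053°.
Hence λ₂ = -50.127° + 126.053° = 75.926°.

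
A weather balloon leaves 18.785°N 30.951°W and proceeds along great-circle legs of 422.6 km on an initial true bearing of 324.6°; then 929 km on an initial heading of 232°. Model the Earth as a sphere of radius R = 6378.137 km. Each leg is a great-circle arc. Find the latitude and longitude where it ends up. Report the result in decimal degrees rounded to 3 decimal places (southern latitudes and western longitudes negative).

latitude 16.591°, longitude -40.173°

Apply the spherical direct solution leg by leg, carrying full precision between legs.
Leg 1: from (18.785°, -30.951°), δ = 422.6/6378.137 = 0.066258 rad, θ = 324.6° → φ = 21.864°, λ = -33.319°.
Leg 2: from (21.864°, -33.319°), δ = 929/6378.137 = 0.145654 rad, θ = 232° → φ = 16.591°, λ = -40.173°.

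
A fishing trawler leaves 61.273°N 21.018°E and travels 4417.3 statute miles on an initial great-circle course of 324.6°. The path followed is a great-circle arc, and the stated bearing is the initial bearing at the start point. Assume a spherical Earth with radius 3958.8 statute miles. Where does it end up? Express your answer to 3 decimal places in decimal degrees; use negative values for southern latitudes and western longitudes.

latitude 47.500°, longitude -108.608°

The arc subtends δ = 4417.3/3958.8 = 1.115818 rad at the centre.
With φ₁ = 61.273° = 1.069416 rad and θ = 324.6° = 5.665339 rad:
Destination latitude: φ₂ = arcsin( sin φ₁ cos δ + cos φ₁ sin δ cos θ ) = arcsin(0.737281) = 47.500°.
For the longitude increment, Δλ = atan2( sin θ sin δ cos φ₁, cos δ − sin φ₁ sin φ₂ ) = atan2(-0.250100, -0.207093) = -129.626°.
Hence λ₂ = 21.018° + -129.626° = -108.608°.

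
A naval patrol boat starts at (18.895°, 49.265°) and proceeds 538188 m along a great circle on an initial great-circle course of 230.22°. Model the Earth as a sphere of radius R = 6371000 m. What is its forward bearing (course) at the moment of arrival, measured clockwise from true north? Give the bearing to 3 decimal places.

Central angle δ = d/R = 0.084475 rad.
With φ₁ = 18.895° = 0.329780 rad and θ = 230.22° = 4.018097 rad:
Destination latitude: φ₂ = arcsin( sin φ₁ cos δ + cos φ₁ sin δ cos θ ) = arcsin(0.271603) = 15.760°.
Δλ = atan2( sin θ sin δ cos φ₁ , cos δ − sin φ₁ sin φ₂ ) = atan2(-0.061348, 0.908480) = -0.067426 rad = -3.863°.
Hence λ₂ = 49.265° + -3.863° = 45.402°.
The forward bearing on arrival equals the back-azimuth from the destination plus 180°.
Back-azimuth from P₂ (15.760°, 45.402°) to P₁ (18.895°, 49.265°), with Δλ' = λ₁ − λ₂ = 3.863°: atan2( sin Δλ' cos φ₁ , cos φ₂ sin φ₁ − sin φ₂ cos φ₁ cos Δλ' ) = 49.069°.
Final bearing = (49.069° + 180°) mod 360° = 229.069°.

final bearing 229.069°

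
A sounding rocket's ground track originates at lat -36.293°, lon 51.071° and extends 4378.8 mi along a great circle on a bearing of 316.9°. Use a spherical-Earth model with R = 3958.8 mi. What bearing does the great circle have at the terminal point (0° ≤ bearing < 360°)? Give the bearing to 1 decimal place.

δ = 4378.8/3958.8 = 1.106093 rad (63.3744°).
Start latitude φ₁ = -0.633432 rad; initial bearing θ = 5.530948 rad.
Destination latitude: φ₂ = arcsin( sin φ₁ cos δ + cos φ₁ sin δ cos θ ) = arcsin(0.260831) = 15.119°.
For the longitude increment, Δλ = atan2( sin θ sin δ cos φ₁, cos δ − sin φ₁ sin φ₂ ) = atan2(-0.492318, 0.602548) = -39.251°.
λ₂ = λ₁ + Δλ = 11.820°.
The forward bearing on arrival equals the back-azimuth from the destination plus 180°.
Back-azimuth from P₂ (15.1°, 11.8°) to P₁ (-36.3°, 51.1°), with Δλ' = λ₁ − λ₂ = 39.3°: atan2( sin Δλ' cos φ₁ , cos φ₂ sin φ₁ − sin φ₂ cos φ₁ cos Δλ' ) = 145.2°.
Final bearing = (145.2° + 180°) mod 360° = 325.2°.

final bearing 325.2°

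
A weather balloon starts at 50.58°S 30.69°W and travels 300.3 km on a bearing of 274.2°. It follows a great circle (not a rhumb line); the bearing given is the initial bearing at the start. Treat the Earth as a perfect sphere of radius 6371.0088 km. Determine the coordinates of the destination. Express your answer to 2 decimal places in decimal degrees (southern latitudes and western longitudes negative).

δ = 300.3/6371.0088 = 0.047135 rad (2.7007°).
Start latitude φ₁ = -0.882788 rad; initial bearing θ = 4.785693 rad.
sin φ₂ = sin φ₁ cos δ + cos φ₁ sin δ cos θ = (-0.772512)(0.998889) + (0.635000)(0.047118)(0.073238) = -0.769463
φ₂ = asin(-0.769463) = -0.877999 rad = -50.31°.
Then Δλ = atan2(-0.029840, 0.404470) = -0.073641 rad, from sin θ sin δ cos φ₁ over cos δ − sin φ₁ sin φ₂.
λ₂ = λ₁ + Δλ = -34.91°.

latitude -50.31°, longitude -34.91°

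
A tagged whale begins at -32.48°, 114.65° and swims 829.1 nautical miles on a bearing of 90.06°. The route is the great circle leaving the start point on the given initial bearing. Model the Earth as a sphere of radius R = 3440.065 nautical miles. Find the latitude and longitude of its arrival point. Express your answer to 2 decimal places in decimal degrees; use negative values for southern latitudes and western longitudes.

latitude -31.45°, longitude 130.90°

δ = 829.1/3440.065 = 0.241013 rad (13.8090°).
Converting: φ₁ = -0.566883 rad, θ = 1.571844 rad.
sin φ₂ = sin φ₁ cos δ + cos φ₁ sin δ cos θ = (-0.537005)(0.971097) + (0.843579)(0.238686)(-0.001047) = -0.521695
φ₂ = asin(-0.521695) = -0.548836 rad = -31.45°.
For the longitude increment, Δλ = atan2( sin θ sin δ cos φ₁, cos δ − sin φ₁ sin φ₂ ) = atan2(0.201351, 0.690944) = 16.25°.
λ₂ = λ₁ + Δλ = 130.90°.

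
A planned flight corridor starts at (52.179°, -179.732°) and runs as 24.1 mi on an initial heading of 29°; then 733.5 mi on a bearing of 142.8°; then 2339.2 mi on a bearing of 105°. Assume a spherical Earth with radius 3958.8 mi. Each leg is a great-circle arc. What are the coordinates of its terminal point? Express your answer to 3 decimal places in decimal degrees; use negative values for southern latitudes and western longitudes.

latitude 27.962°, longitude -133.065°

Apply the spherical direct solution leg by leg, carrying full precision between legs.
Leg 1: from (52.179°, -179.732°), δ = 24.1/3958.8 = 0.006088 rad, θ = 29° → φ = 52.484°, λ = -179.454°.
Leg 2: from (52.484°, -179.454°), δ = 733.5/3958.8 = 0.185283 rad, θ = 142.8° → φ = 43.649°, λ = -170.599°.
Leg 3: from (43.649°, -170.599°), δ = 2339.2/3958.8 = 0.590886 rad, θ = 105° → φ = 27.962°, λ = -133.065°.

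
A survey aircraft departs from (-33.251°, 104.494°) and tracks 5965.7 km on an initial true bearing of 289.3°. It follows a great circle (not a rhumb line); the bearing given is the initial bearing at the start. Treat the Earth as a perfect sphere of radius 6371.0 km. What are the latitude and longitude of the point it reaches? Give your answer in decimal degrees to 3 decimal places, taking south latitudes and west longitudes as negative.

The arc subtends δ = 5965.7/6371 = 0.936384 rad at the centre.
Converting: φ₁ = -0.580339 rad, θ = 5.049238 rad.
Applying the spherical law of cosines for sides, sin φ₂ = sin φ₁ cos δ + cos φ₁ sin δ cos θ = -0.102365, so φ₂ = -5.875°.
For the longitude increment, Δλ = atan2( sin θ sin δ cos φ₁, cos δ − sin φ₁ sin φ₂ ) = atan2(-0.635701, 0.536577) = -49.833°.
λ₂ = 104.494° + -49.833° = 54.661°.

latitude -5.875°, longitude 54.661°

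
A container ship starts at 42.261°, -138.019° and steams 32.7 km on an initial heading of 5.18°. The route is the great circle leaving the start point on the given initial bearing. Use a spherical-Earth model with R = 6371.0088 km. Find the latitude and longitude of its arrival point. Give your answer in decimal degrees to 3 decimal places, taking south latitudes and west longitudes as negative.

Central angle δ = d/R = 0.005133 rad.
Start latitude φ₁ = 0.737594 rad; initial bearing θ = 0.090408 rad.
Applying the spherical law of cosines for sides, sin φ₂ = sin φ₁ cos δ + cos φ₁ sin δ cos θ = 0.676283, so φ₂ = 42.554°.
Then Δλ = atan2(0.000343, 0.545180) = 0.000629 rad, from sin θ sin δ cos φ₁ over cos δ − sin φ₁ sin φ₂.
λ₂ = -138.019° + 0.036° = -137.983°.

latitude 42.554°, longitude -137.983°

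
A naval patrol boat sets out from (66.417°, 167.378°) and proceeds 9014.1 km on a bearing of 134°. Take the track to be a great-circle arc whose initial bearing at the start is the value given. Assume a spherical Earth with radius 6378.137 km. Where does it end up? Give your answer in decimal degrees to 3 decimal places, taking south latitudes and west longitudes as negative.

Central angle δ = d/R = 1.413281 rad.
Start latitude φ₁ = 1.159195 rad; initial bearing θ = 2.338741 rad.
Destination latitude: φ₂ = arcsin( sin φ₁ cos δ + cos φ₁ sin δ cos θ ) = arcsin(-0.130713) = -7.511°.
Δλ = atan2( sin θ sin δ cos φ₁ , cos δ − sin φ₁ sin φ₂ ) = atan2(0.284229, 0.276661) = 0.798890 rad = 45.773°.
λ₂ = 167.378° + 45.773° = 213.151°, normalized to (−180°, 180°] → -146.849°.

latitude -7.511°, longitude -146.849°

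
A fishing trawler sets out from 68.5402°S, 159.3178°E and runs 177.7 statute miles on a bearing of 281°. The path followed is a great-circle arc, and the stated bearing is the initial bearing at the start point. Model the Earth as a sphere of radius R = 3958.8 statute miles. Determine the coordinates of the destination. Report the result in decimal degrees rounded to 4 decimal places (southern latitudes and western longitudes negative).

latitude -67.9116°, longitude 152.5909°

δ = 177.7/3958.8 = 0.044887 rad (2.5719°).
Converting: φ₁ = -1.196252 rad, θ = 4.904375 rad.
Destination latitude: φ₂ = arcsin( sin φ₁ cos δ + cos φ₁ sin δ cos θ ) = arcsin(-0.926605) = -67.9116°.
For the longitude increment, Δλ = atan2( sin θ sin δ cos φ₁, cos δ − sin φ₁ sin φ₂ ) = atan2(-0.016115, 0.136625) = -6.7269°.
λ₂ = λ₁ + Δλ = 152.5909°.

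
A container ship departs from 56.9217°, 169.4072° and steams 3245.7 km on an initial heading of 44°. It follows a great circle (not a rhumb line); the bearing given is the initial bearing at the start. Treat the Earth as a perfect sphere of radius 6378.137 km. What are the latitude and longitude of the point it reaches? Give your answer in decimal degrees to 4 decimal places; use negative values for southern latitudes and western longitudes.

latitude 67.3731°, longitude -128.9897°

δ = 3245.7/6378.137 = 0.508879 rad (29.1566°).
With φ₁ = 56.9217° = 0.993471 rad and θ = 44° = 0.767945 rad:
Destination latitude: φ₂ = arcsin( sin φ₁ cos δ + cos φ₁ sin δ cos θ ) = arcsin(0.923029) = 67.3731°.
For the longitude increment, Δλ = atan2( sin θ sin δ cos φ₁, cos δ − sin φ₁ sin φ₂ ) = atan2(0.184713, 0.099861) = 61.6031°.
λ₂ = 169.4072° + 61.6031° = 231.0103°, normalized to (−180°, 180°] → -128.9897°.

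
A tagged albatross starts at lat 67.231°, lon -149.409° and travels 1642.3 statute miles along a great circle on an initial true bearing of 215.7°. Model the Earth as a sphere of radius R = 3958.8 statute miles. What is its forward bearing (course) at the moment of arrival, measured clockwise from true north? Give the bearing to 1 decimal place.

final bearing 198.9°

δ = 1642.3/3958.8 = 0.414848 rad (23.7690°).
With φ₁ = 67.231° = 1.173402 rad and θ = 215.7° = 3.764675 rad:
Destination latitude: φ₂ = arcsin( sin φ₁ cos δ + cos φ₁ sin δ cos θ ) = arcsin(0.717185) = 45.823°.
For the longitude increment, Δλ = atan2( sin θ sin δ cos φ₁, cos δ − sin φ₁ sin φ₂ ) = atan2(-0.091025, 0.253880) = -19.725°.
λ₂ = λ₁ + Δλ = -169.134°.
The forward bearing on arrival equals the back-azimuth from the destination plus 180°.
Back-azimuth from P₂ (45.8°, -169.1°) to P₁ (67.2°, -149.4°), with Δλ' = λ₁ − λ₂ = 19.7°: atan2( sin Δλ' cos φ₁ , cos φ₂ sin φ₁ − sin φ₂ cos φ₁ cos Δλ' ) = 18.9°.
Final bearing = (18.9° + 180°) mod 360° = 198.9°.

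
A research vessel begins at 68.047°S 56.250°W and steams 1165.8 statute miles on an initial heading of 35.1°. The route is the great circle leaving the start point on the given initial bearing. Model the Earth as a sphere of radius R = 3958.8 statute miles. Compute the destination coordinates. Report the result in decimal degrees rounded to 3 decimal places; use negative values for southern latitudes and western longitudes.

The arc subtends δ = 1165.8/3958.8 = 0.294483 rad at the centre.
Converting: φ₁ = -1.187644 rad, θ = 0.612611 rad.
sin φ₂ = sin φ₁ cos δ + cos φ₁ sin δ cos θ = (-0.927491)(0.956952) + (0.373846)(0.290245)(0.818150) = -0.798789
φ₂ = asin(-0.798789) = -0.925280 rad = -53.015°.
Then Δλ = atan2(0.062392, 0.216082) = 0.281097 rad, from sin θ sin δ cos φ₁ over cos δ − sin φ₁ sin φ₂.
λ₂ = λ₁ + Δλ = -40.144°.

latitude -53.015°, longitude -40.144°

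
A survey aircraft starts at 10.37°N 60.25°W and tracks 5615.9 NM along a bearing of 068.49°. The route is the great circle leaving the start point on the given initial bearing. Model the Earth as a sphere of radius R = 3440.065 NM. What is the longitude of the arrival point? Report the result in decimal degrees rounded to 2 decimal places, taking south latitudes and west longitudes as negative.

Central angle δ = d/R = 1.632498 rad.
Converting: φ₁ = 0.180991 rad, θ = 1.195376 rad.
sin φ₂ = sin φ₁ cos δ + cos φ₁ sin δ cos θ = (0.180004)(-0.061663) + (0.983666)(0.998097)(0.366664) = 0.348889
φ₂ = asin(0.348889) = 0.356385 rad = 20.42°.
Then Δλ = atan2(0.913416, -0.124464) = 1.706225 rad, from sin θ sin δ cos φ₁ over cos δ − sin φ₁ sin φ₂.
Hence λ₂ = -60.25° + 97.76° = 37.51°.

longitude 37.51°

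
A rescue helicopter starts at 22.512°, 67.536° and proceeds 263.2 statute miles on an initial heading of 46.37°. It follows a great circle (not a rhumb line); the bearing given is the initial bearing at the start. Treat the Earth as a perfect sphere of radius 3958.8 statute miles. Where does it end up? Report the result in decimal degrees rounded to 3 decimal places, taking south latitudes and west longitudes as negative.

latitude 25.111°, longitude 70.580°

δ = 263.2/3958.8 = 0.066485 rad (3.8093°).
With φ₁ = 22.512° = 0.392909 rad and θ = 46.37° = 0.809309 rad:
Destination latitude: φ₂ = arcsin( sin φ₁ cos δ + cos φ₁ sin δ cos θ ) = arcsin(0.424379) = 25.111°.
Then Δλ = atan2(0.044423, 0.835306) = 0.053131 rad, from sin θ sin δ cos φ₁ over cos δ − sin φ₁ sin φ₂.
Hence λ₂ = 67.536° + 3.044° = 70.580°.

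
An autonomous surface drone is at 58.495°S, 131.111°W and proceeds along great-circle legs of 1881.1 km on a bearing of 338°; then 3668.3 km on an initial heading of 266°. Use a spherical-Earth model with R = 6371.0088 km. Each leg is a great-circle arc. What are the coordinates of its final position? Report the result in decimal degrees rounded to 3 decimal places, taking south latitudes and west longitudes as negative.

latitude -36.438°, longitude 177.929°

Apply the spherical direct solution leg by leg, carrying full precision between legs.
Leg 1: from (-58.495°, -131.111°), δ = 1881.1/6371.0088 = 0.295259 rad, θ = 338° → φ = -42.432°, λ = -139.604°.
Leg 2: from (-42.432°, -139.604°), δ = 3668.3/6371.0088 = 0.575780 rad, θ = 266° → φ = -36.438°, λ = 177.929°.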